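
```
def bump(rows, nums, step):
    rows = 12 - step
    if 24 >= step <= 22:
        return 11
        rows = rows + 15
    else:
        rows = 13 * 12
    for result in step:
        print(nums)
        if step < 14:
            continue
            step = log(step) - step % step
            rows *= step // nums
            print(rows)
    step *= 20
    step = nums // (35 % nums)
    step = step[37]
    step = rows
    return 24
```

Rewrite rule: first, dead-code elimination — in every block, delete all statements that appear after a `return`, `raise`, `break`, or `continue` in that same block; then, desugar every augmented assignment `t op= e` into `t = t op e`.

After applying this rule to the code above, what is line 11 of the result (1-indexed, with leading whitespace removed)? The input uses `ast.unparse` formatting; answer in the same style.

Transformed code:
def bump(rows, nums, step):
    rows = 12 - step
    if 24 >= step <= 22:
        return 11
    else:
        rows = 13 * 12
    for result in step:
        print(nums)
        if step < 14:
            continue
    step = step * 20
    step = nums // (35 % nums)
    step = step[37]
    step = rows
    return 24

step = step * 20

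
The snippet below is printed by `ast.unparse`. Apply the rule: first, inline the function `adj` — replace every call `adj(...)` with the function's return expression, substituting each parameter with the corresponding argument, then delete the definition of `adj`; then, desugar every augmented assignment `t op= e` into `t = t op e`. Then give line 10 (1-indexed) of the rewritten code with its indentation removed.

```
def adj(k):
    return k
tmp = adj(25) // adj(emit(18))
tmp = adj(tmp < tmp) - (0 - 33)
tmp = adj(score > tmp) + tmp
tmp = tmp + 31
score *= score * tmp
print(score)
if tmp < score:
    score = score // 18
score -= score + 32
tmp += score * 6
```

Transformed code:
tmp = 25 // emit(18)
tmp = (tmp < tmp) - (0 - 33)
tmp = (score > tmp) + tmp
tmp = tmp + 31
score = score * (score * tmp)
print(score)
if tmp < score:
    score = score // 18
score = score - (score + 32)
tmp = tmp + score * 6

tmp = tmp + score * 6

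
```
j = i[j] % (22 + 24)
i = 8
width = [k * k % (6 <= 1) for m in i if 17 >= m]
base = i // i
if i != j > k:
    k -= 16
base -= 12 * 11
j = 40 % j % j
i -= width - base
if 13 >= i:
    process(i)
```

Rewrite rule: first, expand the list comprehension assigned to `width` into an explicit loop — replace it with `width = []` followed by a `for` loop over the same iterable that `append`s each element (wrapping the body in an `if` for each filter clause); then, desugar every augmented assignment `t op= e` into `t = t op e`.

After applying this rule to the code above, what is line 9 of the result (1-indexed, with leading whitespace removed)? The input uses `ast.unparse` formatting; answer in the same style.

k = k - 16

Transformed code:
j = i[j] % (22 + 24)
i = 8
width = []
for m in i:
    if 17 >= m:
        width.append(k * k % (6 <= 1))
base = i // i
if i != j > k:
    k = k - 16
base = base - 12 * 11
j = 40 % j % j
i = i - (width - base)
if 13 >= i:
    process(i)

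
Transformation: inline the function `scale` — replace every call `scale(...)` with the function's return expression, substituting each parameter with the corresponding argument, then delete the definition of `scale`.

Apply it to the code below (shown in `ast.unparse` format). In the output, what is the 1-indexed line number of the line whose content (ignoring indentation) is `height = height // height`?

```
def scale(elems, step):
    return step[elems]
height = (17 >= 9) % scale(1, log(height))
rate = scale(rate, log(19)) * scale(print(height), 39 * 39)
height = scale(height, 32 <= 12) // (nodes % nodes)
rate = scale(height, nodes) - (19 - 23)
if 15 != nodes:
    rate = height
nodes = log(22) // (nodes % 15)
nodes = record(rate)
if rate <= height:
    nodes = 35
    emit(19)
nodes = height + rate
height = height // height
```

13

Transformed code:
height = (17 >= 9) % log(height)[1]
rate = log(19)[rate] * (39 * 39)[print(height)]
height = (32 <= 12)[height] // (nodes % nodes)
rate = nodes[height] - (19 - 23)
if 15 != nodes:
    rate = height
nodes = log(22) // (nodes % 15)
nodes = record(rate)
if rate <= height:
    nodes = 35
    emit(19)
nodes = height + rate
height = height // height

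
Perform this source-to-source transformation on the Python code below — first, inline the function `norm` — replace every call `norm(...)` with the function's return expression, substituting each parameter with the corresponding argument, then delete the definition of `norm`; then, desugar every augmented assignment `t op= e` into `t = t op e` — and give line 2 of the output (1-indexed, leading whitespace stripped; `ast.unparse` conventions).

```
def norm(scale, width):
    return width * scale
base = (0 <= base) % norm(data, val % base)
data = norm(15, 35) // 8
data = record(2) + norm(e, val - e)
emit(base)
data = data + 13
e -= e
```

data = 35 * 15 // 8

Transformed code:
base = (0 <= base) % (val % base * data)
data = 35 * 15 // 8
data = record(2) + (val - e) * e
emit(base)
data = data + 13
e = e - e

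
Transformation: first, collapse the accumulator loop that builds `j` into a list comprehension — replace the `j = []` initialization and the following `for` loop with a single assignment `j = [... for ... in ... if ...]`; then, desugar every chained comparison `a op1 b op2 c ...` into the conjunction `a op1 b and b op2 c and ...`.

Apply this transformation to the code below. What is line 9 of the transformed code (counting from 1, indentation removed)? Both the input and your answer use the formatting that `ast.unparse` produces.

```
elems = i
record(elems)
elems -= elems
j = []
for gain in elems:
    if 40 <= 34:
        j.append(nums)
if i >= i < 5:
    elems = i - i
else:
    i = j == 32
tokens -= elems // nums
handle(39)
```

Transformed code:
elems = i
record(elems)
elems -= elems
j = [nums for gain in elems if 40 <= 34]
if i >= i and i < 5:
    elems = i - i
else:
    i = j == 32
tokens -= elems // nums
handle(39)

tokens -= elems // nums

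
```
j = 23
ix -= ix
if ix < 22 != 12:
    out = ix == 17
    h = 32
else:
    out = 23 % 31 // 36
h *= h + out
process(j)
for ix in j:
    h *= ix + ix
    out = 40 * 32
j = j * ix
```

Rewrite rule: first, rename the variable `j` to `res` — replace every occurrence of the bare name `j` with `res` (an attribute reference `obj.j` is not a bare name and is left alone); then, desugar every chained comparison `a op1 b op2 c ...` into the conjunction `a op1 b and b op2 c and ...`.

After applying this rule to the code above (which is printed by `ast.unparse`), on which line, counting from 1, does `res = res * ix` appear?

13

Transformed code:
res = 23
ix -= ix
if ix < 22 and 22 != 12:
    out = ix == 17
    h = 32
else:
    out = 23 % 31 // 36
h *= h + out
process(res)
for ix in res:
    h *= ix + ix
    out = 40 * 32
res = res * ix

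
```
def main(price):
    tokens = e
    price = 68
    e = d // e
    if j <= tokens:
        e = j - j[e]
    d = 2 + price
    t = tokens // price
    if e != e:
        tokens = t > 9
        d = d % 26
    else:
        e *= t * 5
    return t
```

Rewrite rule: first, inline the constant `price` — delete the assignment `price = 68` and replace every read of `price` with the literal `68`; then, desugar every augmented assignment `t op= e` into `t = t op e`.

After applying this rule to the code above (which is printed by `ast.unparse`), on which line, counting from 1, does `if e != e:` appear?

8

Transformed code:
def main(price):
    tokens = e
    e = d // e
    if j <= tokens:
        e = j - j[e]
    d = 2 + 68
    t = tokens // 68
    if e != e:
        tokens = t > 9
        d = d % 26
    else:
        e = e * (t * 5)
    return t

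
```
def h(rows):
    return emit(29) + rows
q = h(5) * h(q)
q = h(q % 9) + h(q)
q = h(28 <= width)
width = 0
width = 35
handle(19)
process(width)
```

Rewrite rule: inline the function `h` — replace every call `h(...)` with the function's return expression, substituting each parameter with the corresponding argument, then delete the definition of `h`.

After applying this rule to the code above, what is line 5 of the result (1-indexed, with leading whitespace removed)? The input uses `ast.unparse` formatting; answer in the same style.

width = 35

Transformed code:
q = (emit(29) + 5) * (emit(29) + q)
q = emit(29) + q % 9 + (emit(29) + q)
q = emit(29) + (28 <= width)
width = 0
width = 35
handle(19)
process(width)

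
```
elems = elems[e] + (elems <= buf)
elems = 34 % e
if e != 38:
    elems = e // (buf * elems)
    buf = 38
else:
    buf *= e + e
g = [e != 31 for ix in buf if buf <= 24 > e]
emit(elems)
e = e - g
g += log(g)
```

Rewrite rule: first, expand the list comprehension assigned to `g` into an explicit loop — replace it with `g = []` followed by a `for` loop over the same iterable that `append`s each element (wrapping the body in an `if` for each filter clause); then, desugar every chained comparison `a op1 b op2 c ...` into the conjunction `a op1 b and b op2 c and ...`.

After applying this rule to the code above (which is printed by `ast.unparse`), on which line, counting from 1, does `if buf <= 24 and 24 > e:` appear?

Transformed code:
elems = elems[e] + (elems <= buf)
elems = 34 % e
if e != 38:
    elems = e // (buf * elems)
    buf = 38
else:
    buf *= e + e
g = []
for ix in buf:
    if buf <= 24 and 24 > e:
        g.append(e != 31)
emit(elems)
e = e - g
g += log(g)

10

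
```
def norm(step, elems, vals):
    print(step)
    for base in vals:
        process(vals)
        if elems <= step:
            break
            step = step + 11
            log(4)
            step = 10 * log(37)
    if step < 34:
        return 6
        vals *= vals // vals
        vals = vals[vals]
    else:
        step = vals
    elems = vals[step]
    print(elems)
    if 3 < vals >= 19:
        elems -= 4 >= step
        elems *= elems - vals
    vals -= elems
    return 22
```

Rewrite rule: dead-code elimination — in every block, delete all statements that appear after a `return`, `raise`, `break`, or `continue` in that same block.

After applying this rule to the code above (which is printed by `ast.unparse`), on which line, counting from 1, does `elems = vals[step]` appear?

Transformed code:
def norm(step, elems, vals):
    print(step)
    for base in vals:
        process(vals)
        if elems <= step:
            break
    if step < 34:
        return 6
    else:
        step = vals
    elems = vals[step]
    print(elems)
    if 3 < vals >= 19:
        elems -= 4 >= step
        elems *= elems - vals
    vals -= elems
    return 22

11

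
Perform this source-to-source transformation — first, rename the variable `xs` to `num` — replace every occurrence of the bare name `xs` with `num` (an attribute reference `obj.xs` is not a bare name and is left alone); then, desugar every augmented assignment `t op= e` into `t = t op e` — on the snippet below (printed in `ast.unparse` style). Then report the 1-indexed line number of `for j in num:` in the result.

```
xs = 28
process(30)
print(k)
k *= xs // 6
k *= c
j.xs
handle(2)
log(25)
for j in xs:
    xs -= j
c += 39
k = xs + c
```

9

Transformed code:
num = 28
process(30)
print(k)
k = k * (num // 6)
k = k * c
j.xs
handle(2)
log(25)
for j in num:
    num = num - j
c = c + 39
k = num + c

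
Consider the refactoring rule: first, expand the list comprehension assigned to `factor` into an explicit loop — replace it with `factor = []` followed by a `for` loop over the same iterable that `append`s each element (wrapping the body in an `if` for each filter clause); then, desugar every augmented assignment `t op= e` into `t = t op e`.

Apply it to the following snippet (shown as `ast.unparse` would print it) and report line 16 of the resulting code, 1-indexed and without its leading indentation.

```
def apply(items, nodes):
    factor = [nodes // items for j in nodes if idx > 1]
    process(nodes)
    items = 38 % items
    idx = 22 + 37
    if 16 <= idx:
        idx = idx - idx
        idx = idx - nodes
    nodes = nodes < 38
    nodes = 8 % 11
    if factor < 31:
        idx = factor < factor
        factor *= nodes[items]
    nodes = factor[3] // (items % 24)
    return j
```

factor = factor * nodes[items]

Transformed code:
def apply(items, nodes):
    factor = []
    for j in nodes:
        if idx > 1:
            factor.append(nodes // items)
    process(nodes)
    items = 38 % items
    idx = 22 + 37
    if 16 <= idx:
        idx = idx - idx
        idx = idx - nodes
    nodes = nodes < 38
    nodes = 8 % 11
    if factor < 31:
        idx = factor < factor
        factor = factor * nodes[items]
    nodes = factor[3] // (items % 24)
    return j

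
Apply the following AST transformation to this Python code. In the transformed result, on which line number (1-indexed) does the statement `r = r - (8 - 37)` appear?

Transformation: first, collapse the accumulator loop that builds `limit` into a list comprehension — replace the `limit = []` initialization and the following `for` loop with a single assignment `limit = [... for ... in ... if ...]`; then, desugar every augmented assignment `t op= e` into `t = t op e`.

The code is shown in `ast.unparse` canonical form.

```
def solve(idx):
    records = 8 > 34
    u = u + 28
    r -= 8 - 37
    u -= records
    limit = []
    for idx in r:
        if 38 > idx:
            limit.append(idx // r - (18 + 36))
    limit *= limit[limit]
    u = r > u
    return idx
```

Transformed code:
def solve(idx):
    records = 8 > 34
    u = u + 28
    r = r - (8 - 37)
    u = u - records
    limit = [idx // r - (18 + 36) for idx in r if 38 > idx]
    limit = limit * limit[limit]
    u = r > u
    return idx

4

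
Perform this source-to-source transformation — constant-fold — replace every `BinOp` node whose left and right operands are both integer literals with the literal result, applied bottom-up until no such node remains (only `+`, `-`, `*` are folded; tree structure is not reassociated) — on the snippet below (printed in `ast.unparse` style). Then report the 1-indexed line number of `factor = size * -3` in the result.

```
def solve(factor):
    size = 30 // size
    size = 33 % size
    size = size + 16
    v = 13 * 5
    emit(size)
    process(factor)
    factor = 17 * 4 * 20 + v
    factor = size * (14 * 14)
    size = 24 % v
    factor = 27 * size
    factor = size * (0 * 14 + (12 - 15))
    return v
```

12

Transformed code:
def solve(factor):
    size = 30 // size
    size = 33 % size
    size = size + 16
    v = 65
    emit(size)
    process(factor)
    factor = 1360 + v
    factor = size * 196
    size = 24 % v
    factor = 27 * size
    factor = size * -3
    return v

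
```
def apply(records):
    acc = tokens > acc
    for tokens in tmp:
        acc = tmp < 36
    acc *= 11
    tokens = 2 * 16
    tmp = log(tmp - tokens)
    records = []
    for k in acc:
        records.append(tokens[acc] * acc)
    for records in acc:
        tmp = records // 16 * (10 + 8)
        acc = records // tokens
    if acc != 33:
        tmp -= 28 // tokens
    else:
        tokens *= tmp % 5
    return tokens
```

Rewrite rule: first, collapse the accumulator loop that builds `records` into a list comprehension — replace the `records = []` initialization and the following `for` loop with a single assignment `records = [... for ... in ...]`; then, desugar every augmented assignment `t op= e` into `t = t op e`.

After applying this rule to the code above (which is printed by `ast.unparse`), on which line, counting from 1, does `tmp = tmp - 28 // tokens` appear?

13

Transformed code:
def apply(records):
    acc = tokens > acc
    for tokens in tmp:
        acc = tmp < 36
    acc = acc * 11
    tokens = 2 * 16
    tmp = log(tmp - tokens)
    records = [tokens[acc] * acc for k in acc]
    for records in acc:
        tmp = records // 16 * (10 + 8)
        acc = records // tokens
    if acc != 33:
        tmp = tmp - 28 // tokens
    else:
        tokens = tokens * (tmp % 5)
    return tokens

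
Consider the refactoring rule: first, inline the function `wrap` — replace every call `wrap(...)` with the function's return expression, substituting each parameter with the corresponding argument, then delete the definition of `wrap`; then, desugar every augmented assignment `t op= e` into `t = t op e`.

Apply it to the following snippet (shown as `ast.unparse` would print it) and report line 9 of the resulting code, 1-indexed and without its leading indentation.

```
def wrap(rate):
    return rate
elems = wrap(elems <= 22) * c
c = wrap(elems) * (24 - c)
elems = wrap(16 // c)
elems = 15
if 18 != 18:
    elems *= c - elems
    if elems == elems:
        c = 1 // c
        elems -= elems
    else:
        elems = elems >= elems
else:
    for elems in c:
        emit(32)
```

Transformed code:
elems = (elems <= 22) * c
c = elems * (24 - c)
elems = 16 // c
elems = 15
if 18 != 18:
    elems = elems * (c - elems)
    if elems == elems:
        c = 1 // c
        elems = elems - elems
    else:
        elems = elems >= elems
else:
    for elems in c:
        emit(32)

elems = elems - elems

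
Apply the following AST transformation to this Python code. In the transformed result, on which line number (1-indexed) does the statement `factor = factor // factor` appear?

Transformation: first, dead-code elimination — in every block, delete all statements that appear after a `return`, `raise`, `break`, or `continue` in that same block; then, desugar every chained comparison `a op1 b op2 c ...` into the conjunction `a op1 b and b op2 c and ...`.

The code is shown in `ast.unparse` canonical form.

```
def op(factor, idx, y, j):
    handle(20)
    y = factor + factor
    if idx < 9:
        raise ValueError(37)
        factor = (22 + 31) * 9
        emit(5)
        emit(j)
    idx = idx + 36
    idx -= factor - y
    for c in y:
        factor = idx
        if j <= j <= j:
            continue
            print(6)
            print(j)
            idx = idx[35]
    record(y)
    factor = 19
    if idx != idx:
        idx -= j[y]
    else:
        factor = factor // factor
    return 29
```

Transformed code:
def op(factor, idx, y, j):
    handle(20)
    y = factor + factor
    if idx < 9:
        raise ValueError(37)
    idx = idx + 36
    idx -= factor - y
    for c in y:
        factor = idx
        if j <= j and j <= j:
            continue
    record(y)
    factor = 19
    if idx != idx:
        idx -= j[y]
    else:
        factor = factor // factor
    return 29

17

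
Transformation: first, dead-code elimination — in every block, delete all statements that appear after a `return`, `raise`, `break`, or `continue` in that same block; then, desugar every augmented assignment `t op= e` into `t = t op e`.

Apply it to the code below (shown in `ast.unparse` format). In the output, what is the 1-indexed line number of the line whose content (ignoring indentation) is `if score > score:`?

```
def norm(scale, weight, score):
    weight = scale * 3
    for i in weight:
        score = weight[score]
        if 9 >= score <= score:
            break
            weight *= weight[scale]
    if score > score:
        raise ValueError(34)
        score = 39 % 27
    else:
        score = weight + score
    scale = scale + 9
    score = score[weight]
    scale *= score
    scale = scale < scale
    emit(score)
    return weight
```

7

Transformed code:
def norm(scale, weight, score):
    weight = scale * 3
    for i in weight:
        score = weight[score]
        if 9 >= score <= score:
            break
    if score > score:
        raise ValueError(34)
    else:
        score = weight + score
    scale = scale + 9
    score = score[weight]
    scale = scale * score
    scale = scale < scale
    emit(score)
    return weight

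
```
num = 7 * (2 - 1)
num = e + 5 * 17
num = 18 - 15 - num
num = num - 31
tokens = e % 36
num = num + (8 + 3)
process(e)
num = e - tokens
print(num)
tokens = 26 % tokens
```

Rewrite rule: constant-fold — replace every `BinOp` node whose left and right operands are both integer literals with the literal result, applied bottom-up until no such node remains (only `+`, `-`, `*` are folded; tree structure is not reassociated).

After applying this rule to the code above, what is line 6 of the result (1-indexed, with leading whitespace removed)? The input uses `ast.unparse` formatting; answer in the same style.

num = num + 11

Transformed code:
num = 7
num = e + 85
num = 3 - num
num = num - 31
tokens = e % 36
num = num + 11
process(e)
num = e - tokens
print(num)
tokens = 26 % tokens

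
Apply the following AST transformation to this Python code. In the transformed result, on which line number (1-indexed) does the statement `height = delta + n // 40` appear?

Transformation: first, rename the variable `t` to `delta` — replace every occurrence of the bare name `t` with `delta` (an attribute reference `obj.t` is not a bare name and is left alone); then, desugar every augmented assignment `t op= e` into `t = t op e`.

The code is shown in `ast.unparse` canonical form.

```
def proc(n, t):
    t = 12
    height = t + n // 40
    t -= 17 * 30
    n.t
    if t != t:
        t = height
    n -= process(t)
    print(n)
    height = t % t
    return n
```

3

Transformed code:
def proc(n, delta):
    delta = 12
    height = delta + n // 40
    delta = delta - 17 * 30
    n.t
    if delta != delta:
        delta = height
    n = n - process(delta)
    print(n)
    height = delta % delta
    return n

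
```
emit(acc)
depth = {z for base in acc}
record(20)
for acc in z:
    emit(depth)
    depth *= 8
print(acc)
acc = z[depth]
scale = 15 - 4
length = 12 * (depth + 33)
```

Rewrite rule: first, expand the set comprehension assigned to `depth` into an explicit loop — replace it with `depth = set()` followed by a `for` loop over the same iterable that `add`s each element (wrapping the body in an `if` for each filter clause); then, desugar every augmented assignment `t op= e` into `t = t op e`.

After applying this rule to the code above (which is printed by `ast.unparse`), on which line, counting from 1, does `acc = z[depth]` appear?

Transformed code:
emit(acc)
depth = set()
for base in acc:
    depth.add(z)
record(20)
for acc in z:
    emit(depth)
    depth = depth * 8
print(acc)
acc = z[depth]
scale = 15 - 4
length = 12 * (depth + 33)

10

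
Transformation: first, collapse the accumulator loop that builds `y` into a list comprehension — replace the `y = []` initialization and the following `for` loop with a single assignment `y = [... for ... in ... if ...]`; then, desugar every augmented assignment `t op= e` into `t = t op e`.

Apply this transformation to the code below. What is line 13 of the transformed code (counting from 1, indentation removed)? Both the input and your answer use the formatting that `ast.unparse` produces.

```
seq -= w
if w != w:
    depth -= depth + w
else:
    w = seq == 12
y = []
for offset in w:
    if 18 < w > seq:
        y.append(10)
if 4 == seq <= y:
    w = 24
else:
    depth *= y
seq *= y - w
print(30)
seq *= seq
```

Transformed code:
seq = seq - w
if w != w:
    depth = depth - (depth + w)
else:
    w = seq == 12
y = [10 for offset in w if 18 < w > seq]
if 4 == seq <= y:
    w = 24
else:
    depth = depth * y
seq = seq * (y - w)
print(30)
seq = seq * seq

seq = seq * seq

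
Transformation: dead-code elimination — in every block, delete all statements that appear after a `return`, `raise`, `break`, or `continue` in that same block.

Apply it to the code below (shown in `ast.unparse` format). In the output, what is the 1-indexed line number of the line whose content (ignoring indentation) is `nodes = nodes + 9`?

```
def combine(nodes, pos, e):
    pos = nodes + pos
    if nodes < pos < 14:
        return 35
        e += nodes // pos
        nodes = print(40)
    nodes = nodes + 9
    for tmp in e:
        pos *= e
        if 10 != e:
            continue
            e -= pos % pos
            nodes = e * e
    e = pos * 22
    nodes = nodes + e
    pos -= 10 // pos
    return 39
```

Transformed code:
def combine(nodes, pos, e):
    pos = nodes + pos
    if nodes < pos < 14:
        return 35
    nodes = nodes + 9
    for tmp in e:
        pos *= e
        if 10 != e:
            continue
    e = pos * 22
    nodes = nodes + e
    pos -= 10 // pos
    return 39

5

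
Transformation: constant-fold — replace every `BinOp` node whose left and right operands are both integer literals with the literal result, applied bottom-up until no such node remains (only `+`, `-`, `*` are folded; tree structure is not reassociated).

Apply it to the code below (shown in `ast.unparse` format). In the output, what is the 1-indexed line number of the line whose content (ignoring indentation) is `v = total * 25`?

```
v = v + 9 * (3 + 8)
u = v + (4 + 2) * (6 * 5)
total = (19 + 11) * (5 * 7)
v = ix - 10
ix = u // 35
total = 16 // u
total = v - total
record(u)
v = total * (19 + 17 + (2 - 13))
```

9

Transformed code:
v = v + 99
u = v + 180
total = 1050
v = ix - 10
ix = u // 35
total = 16 // u
total = v - total
record(u)
v = total * 25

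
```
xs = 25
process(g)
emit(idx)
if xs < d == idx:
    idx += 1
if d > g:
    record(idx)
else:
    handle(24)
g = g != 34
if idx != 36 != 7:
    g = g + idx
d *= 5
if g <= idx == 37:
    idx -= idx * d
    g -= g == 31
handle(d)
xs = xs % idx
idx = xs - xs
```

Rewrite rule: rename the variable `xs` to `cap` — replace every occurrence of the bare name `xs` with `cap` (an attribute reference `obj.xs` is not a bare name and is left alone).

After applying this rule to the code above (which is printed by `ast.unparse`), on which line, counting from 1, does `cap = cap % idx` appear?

18

Transformed code:
cap = 25
process(g)
emit(idx)
if cap < d == idx:
    idx += 1
if d > g:
    record(idx)
else:
    handle(24)
g = g != 34
if idx != 36 != 7:
    g = g + idx
d *= 5
if g <= idx == 37:
    idx -= idx * d
    g -= g == 31
handle(d)
cap = cap % idx
idx = cap - cap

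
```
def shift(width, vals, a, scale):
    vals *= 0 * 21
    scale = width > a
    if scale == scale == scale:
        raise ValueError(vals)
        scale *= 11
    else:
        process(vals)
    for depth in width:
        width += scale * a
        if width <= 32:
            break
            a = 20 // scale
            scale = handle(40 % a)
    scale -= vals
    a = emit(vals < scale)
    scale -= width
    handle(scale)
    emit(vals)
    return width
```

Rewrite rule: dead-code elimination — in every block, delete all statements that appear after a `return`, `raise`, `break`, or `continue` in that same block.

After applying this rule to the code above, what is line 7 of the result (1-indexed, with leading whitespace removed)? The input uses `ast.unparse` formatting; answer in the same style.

process(vals)

Transformed code:
def shift(width, vals, a, scale):
    vals *= 0 * 21
    scale = width > a
    if scale == scale == scale:
        raise ValueError(vals)
    else:
        process(vals)
    for depth in width:
        width += scale * a
        if width <= 32:
            break
    scale -= vals
    a = emit(vals < scale)
    scale -= width
    handle(scale)
    emit(vals)
    return width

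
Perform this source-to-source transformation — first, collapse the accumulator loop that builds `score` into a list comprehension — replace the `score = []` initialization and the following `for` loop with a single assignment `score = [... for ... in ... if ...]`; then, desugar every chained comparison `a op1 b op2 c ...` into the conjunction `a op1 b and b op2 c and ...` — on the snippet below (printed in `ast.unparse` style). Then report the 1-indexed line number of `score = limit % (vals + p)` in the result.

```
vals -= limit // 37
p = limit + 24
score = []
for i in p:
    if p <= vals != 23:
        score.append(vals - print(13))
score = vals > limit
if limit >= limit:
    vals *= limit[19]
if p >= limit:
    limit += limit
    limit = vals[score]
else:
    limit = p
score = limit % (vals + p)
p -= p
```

12

Transformed code:
vals -= limit // 37
p = limit + 24
score = [vals - print(13) for i in p if p <= vals and vals != 23]
score = vals > limit
if limit >= limit:
    vals *= limit[19]
if p >= limit:
    limit += limit
    limit = vals[score]
else:
    limit = p
score = limit % (vals + p)
p -= p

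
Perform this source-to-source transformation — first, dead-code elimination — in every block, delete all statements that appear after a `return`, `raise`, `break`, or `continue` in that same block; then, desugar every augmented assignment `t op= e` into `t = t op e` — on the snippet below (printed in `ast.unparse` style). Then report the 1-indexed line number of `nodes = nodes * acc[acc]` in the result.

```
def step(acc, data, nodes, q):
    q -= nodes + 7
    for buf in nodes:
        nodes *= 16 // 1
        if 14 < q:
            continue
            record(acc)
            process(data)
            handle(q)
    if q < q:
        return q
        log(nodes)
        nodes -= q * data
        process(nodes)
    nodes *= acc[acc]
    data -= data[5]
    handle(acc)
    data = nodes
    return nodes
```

Transformed code:
def step(acc, data, nodes, q):
    q = q - (nodes + 7)
    for buf in nodes:
        nodes = nodes * (16 // 1)
        if 14 < q:
            continue
    if q < q:
        return q
    nodes = nodes * acc[acc]
    data = data - data[5]
    handle(acc)
    data = nodes
    return nodes

9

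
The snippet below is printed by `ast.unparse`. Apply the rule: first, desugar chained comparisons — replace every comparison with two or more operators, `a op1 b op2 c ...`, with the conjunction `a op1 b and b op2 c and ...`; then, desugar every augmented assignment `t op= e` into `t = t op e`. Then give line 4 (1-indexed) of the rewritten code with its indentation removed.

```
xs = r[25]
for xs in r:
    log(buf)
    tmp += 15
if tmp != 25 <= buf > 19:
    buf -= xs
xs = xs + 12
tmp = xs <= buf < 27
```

tmp = tmp + 15

Transformed code:
xs = r[25]
for xs in r:
    log(buf)
    tmp = tmp + 15
if tmp != 25 and 25 <= buf and (buf > 19):
    buf = buf - xs
xs = xs + 12
tmp = xs <= buf and buf < 27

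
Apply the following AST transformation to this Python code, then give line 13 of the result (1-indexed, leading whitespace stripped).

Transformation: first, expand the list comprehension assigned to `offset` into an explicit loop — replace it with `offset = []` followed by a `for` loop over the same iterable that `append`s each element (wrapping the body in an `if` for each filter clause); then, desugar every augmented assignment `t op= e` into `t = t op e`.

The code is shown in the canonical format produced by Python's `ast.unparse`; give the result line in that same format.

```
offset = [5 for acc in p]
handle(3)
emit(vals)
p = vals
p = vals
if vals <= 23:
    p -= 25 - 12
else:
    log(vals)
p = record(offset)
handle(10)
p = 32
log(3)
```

handle(10)

Transformed code:
offset = []
for acc in p:
    offset.append(5)
handle(3)
emit(vals)
p = vals
p = vals
if vals <= 23:
    p = p - (25 - 12)
else:
    log(vals)
p = record(offset)
handle(10)
p = 32
log(3)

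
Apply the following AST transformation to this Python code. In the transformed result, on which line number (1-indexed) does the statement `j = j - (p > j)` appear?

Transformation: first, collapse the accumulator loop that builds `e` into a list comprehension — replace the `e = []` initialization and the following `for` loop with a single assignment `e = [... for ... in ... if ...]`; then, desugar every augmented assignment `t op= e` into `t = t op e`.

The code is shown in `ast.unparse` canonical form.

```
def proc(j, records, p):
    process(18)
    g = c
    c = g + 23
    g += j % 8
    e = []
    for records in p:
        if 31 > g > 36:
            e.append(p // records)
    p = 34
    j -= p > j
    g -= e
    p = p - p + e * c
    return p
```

Transformed code:
def proc(j, records, p):
    process(18)
    g = c
    c = g + 23
    g = g + j % 8
    e = [p // records for records in p if 31 > g > 36]
    p = 34
    j = j - (p > j)
    g = g - e
    p = p - p + e * c
    return p

8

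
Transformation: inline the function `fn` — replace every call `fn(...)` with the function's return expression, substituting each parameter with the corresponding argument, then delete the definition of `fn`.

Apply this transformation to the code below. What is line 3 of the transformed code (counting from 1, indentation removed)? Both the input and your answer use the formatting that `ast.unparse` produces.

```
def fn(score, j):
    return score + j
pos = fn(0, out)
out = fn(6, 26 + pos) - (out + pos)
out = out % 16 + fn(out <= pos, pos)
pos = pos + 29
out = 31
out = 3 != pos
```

Transformed code:
pos = 0 + out
out = 6 + (26 + pos) - (out + pos)
out = out % 16 + ((out <= pos) + pos)
pos = pos + 29
out = 31
out = 3 != pos

out = out % 16 + ((out <= pos) + pos)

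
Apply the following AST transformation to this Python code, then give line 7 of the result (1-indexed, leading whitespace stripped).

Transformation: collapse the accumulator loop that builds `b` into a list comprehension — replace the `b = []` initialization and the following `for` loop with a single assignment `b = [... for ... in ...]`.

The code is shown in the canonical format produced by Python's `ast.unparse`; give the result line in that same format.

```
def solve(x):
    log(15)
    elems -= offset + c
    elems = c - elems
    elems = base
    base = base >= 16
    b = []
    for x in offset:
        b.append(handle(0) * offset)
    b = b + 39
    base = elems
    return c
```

b = [handle(0) * offset for x in offset]

Transformed code:
def solve(x):
    log(15)
    elems -= offset + c
    elems = c - elems
    elems = base
    base = base >= 16
    b = [handle(0) * offset for x in offset]
    b = b + 39
    base = elems
    return c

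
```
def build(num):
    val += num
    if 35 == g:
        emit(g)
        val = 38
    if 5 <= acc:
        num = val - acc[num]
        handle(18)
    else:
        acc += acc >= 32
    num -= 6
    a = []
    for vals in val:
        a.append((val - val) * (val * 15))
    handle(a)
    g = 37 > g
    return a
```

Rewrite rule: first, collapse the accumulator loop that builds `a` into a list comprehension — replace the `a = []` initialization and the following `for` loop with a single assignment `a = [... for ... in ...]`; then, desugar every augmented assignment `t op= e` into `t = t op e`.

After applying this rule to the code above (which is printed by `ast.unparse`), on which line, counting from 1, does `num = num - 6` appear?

Transformed code:
def build(num):
    val = val + num
    if 35 == g:
        emit(g)
        val = 38
    if 5 <= acc:
        num = val - acc[num]
        handle(18)
    else:
        acc = acc + (acc >= 32)
    num = num - 6
    a = [(val - val) * (val * 15) for vals in val]
    handle(a)
    g = 37 > g
    return a

11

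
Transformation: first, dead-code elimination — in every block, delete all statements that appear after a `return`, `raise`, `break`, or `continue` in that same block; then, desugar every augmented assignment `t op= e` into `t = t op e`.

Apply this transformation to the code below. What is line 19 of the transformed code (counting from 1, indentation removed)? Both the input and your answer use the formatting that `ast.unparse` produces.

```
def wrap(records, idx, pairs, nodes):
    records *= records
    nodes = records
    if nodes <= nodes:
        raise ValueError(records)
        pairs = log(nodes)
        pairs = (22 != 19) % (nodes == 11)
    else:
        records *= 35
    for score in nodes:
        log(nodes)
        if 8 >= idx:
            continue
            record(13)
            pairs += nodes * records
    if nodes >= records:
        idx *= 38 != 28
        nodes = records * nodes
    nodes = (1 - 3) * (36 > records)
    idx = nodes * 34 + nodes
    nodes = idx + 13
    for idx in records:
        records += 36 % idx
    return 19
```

Transformed code:
def wrap(records, idx, pairs, nodes):
    records = records * records
    nodes = records
    if nodes <= nodes:
        raise ValueError(records)
    else:
        records = records * 35
    for score in nodes:
        log(nodes)
        if 8 >= idx:
            continue
    if nodes >= records:
        idx = idx * (38 != 28)
        nodes = records * nodes
    nodes = (1 - 3) * (36 > records)
    idx = nodes * 34 + nodes
    nodes = idx + 13
    for idx in records:
        records = records + 36 % idx
    return 19

records = records + 36 % idx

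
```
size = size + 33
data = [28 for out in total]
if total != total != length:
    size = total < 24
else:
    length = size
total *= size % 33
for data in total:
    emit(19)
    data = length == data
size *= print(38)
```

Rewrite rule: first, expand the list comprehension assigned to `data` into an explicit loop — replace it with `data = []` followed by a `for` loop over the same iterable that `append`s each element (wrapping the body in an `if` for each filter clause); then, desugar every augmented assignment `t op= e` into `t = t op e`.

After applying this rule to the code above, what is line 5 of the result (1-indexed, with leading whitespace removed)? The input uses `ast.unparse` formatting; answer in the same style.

Transformed code:
size = size + 33
data = []
for out in total:
    data.append(28)
if total != total != length:
    size = total < 24
else:
    length = size
total = total * (size % 33)
for data in total:
    emit(19)
    data = length == data
size = size * print(38)

if total != total != length:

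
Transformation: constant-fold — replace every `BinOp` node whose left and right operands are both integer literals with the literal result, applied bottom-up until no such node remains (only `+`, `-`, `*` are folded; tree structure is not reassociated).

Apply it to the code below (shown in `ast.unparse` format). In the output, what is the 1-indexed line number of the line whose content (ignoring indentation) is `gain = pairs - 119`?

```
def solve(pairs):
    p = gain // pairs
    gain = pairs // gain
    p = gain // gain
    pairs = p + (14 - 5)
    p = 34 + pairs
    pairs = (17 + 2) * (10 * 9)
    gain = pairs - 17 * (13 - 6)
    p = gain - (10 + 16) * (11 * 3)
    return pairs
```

8

Transformed code:
def solve(pairs):
    p = gain // pairs
    gain = pairs // gain
    p = gain // gain
    pairs = p + 9
    p = 34 + pairs
    pairs = 1710
    gain = pairs - 119
    p = gain - 858
    return pairs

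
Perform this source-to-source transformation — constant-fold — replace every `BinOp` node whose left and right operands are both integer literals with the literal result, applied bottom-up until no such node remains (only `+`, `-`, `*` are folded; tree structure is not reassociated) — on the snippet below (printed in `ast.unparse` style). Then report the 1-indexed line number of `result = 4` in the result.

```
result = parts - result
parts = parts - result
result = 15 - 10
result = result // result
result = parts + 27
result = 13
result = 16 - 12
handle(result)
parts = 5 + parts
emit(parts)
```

7

Transformed code:
result = parts - result
parts = parts - result
result = 5
result = result // result
result = parts + 27
result = 13
result = 4
handle(result)
parts = 5 + parts
emit(parts)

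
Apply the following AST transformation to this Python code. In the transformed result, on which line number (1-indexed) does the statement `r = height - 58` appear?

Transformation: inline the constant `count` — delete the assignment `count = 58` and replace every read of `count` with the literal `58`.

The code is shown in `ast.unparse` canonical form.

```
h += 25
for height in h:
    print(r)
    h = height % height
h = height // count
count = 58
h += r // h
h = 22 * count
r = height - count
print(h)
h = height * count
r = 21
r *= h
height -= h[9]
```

8

Transformed code:
h += 25
for height in h:
    print(r)
    h = height % height
h = height // 58
h += r // h
h = 22 * 58
r = height - 58
print(h)
h = height * 58
r = 21
r *= h
height -= h[9]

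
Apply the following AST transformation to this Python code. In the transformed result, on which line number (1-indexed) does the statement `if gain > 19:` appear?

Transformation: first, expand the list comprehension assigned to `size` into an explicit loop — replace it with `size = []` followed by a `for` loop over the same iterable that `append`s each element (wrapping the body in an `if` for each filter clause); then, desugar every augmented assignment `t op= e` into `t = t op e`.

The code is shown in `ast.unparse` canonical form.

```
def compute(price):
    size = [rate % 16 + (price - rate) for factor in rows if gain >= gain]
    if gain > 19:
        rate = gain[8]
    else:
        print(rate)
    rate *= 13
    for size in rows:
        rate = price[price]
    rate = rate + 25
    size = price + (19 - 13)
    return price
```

Transformed code:
def compute(price):
    size = []
    for factor in rows:
        if gain >= gain:
            size.append(rate % 16 + (price - rate))
    if gain > 19:
        rate = gain[8]
    else:
        print(rate)
    rate = rate * 13
    for size in rows:
        rate = price[price]
    rate = rate + 25
    size = price + (19 - 13)
    return price

6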